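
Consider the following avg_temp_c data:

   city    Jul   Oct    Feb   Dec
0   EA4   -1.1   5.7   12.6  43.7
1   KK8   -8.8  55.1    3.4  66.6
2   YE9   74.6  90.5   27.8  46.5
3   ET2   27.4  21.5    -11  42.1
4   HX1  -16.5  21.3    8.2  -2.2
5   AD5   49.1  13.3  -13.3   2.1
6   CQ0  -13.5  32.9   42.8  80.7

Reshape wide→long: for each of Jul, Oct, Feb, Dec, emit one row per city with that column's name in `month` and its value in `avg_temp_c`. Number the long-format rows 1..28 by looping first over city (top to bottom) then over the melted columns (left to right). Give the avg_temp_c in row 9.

74.6

28 rows total (7 × 4). Row 9: index ⌊(9-1)/4⌋ = 2 into city → YE9; (9-1) mod 4 = 0 into the melted columns → Jul.
So row 9 is (YE9, Jul, 74.6); avg_temp_c = 74.6.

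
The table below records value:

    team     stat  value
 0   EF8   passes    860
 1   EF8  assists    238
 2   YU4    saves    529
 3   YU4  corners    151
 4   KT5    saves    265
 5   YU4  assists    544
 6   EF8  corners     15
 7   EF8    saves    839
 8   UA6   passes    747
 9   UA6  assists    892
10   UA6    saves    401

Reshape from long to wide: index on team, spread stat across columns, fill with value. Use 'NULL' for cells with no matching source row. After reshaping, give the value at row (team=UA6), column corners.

NULL

No long-format row has team=UA6 and stat=corners, so the cell is NULL.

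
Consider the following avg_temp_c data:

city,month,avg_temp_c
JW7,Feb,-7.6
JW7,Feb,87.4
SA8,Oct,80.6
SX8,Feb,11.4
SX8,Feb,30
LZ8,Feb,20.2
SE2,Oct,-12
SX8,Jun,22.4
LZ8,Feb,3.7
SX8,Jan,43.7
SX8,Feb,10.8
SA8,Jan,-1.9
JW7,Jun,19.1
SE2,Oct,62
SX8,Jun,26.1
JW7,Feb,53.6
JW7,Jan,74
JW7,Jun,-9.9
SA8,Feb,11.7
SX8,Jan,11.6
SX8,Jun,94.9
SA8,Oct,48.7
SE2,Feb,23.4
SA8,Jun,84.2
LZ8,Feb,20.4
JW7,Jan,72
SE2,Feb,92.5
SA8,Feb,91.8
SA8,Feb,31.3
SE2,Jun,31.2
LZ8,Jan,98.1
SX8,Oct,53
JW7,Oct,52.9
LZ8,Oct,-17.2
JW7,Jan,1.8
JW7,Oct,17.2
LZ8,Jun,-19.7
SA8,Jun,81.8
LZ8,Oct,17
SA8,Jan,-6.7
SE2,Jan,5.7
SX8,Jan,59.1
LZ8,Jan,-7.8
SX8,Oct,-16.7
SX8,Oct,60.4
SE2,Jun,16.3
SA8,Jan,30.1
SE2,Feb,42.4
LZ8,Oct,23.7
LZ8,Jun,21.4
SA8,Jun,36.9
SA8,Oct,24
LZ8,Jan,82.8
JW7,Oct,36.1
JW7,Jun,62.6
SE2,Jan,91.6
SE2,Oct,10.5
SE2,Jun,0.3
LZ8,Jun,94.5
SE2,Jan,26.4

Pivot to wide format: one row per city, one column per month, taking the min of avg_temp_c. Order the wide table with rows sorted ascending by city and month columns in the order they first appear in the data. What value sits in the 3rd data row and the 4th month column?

-6.7

With rows sorted ascending by city, row 3 is city=SA8. month columns in first-appearance order: Feb, Oct, Jun, Jan; column 4 is Jan.
Long rows with city=SA8, month=Jan: min(-1.9, -6.7, 30.1) = -6.7.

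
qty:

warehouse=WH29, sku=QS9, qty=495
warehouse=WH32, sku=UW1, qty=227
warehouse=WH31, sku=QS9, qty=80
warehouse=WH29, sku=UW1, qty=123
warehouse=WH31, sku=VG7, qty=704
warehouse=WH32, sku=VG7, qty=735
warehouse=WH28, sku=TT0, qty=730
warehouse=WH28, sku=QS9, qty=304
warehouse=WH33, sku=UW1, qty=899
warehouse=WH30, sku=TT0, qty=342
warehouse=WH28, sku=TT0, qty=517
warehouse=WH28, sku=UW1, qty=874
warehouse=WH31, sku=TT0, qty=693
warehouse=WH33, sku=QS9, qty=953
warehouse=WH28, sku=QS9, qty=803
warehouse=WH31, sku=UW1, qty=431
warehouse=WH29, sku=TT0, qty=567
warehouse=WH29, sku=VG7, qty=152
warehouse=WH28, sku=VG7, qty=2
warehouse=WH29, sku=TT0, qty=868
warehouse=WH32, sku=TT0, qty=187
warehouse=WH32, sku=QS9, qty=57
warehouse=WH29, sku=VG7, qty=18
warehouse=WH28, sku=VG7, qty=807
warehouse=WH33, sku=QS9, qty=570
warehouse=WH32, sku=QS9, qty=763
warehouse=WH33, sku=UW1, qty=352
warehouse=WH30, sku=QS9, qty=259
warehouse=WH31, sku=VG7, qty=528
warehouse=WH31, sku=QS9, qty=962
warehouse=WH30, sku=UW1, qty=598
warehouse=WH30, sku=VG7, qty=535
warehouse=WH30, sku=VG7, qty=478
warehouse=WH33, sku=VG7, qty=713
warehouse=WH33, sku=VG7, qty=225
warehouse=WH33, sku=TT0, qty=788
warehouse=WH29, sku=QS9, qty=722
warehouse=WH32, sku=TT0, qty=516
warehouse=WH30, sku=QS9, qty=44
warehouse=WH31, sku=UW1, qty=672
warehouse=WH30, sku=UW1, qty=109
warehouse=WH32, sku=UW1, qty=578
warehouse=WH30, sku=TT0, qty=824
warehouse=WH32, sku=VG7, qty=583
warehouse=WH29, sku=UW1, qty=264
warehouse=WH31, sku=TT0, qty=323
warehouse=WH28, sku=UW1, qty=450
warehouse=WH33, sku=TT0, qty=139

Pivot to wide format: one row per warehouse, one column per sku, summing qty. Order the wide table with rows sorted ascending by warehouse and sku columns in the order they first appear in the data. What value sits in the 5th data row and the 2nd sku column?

805

With rows sorted ascending by warehouse, row 5 is warehouse=WH32. sku columns in first-appearance order: QS9, UW1, VG7, TT0; column 2 is UW1.
Long rows with warehouse=WH32, sku=UW1: 227 + 578 = 805.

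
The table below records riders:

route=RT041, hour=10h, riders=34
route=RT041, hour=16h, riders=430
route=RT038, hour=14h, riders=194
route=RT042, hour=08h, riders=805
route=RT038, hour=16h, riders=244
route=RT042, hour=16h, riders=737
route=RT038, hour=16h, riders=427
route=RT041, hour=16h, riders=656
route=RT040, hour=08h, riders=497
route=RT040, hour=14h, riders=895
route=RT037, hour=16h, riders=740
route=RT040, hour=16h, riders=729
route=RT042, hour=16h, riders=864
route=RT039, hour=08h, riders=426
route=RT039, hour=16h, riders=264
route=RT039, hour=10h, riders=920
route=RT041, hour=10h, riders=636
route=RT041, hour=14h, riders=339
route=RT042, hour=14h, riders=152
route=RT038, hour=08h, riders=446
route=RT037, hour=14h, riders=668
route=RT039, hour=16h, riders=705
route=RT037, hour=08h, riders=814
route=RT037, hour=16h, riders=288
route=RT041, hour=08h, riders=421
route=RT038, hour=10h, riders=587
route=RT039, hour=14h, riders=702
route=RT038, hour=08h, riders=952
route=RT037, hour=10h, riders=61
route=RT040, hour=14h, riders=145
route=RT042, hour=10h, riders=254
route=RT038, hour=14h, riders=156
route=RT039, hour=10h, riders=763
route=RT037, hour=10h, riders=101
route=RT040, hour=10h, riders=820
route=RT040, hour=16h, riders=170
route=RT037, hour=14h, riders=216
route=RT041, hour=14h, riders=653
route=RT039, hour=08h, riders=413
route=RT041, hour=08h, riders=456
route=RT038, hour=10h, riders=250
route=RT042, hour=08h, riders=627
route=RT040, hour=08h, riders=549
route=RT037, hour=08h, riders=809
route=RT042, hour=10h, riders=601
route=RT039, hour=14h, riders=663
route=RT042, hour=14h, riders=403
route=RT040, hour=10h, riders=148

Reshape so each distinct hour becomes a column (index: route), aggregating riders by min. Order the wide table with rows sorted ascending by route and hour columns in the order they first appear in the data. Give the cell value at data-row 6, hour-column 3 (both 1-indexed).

With rows sorted ascending by route, row 6 is route=RT042. hour columns in first-appearance order: 10h, 16h, 14h, 08h; column 3 is 14h.
Long rows with route=RT042, hour=14h: min(152, 403) = 152.

152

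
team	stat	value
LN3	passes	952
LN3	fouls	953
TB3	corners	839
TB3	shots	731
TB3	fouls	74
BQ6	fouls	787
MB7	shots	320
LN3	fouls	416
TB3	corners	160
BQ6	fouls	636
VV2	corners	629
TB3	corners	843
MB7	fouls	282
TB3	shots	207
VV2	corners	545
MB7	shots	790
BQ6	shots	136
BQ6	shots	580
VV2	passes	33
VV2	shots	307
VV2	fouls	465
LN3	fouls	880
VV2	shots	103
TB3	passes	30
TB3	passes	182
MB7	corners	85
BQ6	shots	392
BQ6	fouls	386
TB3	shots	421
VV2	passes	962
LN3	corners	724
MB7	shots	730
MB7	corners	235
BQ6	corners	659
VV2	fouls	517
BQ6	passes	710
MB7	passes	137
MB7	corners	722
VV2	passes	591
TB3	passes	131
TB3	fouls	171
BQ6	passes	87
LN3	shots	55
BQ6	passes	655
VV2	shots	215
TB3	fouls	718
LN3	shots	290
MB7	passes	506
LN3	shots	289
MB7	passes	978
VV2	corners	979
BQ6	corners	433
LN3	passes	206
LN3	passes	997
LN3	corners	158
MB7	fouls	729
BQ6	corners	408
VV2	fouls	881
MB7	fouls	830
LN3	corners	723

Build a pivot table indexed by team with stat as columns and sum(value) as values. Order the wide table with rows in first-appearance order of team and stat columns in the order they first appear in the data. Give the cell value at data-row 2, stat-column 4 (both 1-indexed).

With rows in first-appearance order of team, row 2 is team=TB3. stat columns in first-appearance order: passes, fouls, corners, shots; column 4 is shots.
Long rows with team=TB3, stat=shots: 731 + 207 + 421 = 1359.

1359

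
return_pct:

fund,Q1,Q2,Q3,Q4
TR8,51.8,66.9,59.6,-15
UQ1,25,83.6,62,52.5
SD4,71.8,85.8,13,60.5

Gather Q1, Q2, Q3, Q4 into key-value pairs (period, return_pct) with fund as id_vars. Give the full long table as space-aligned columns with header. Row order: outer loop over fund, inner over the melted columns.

Each (fund, column) pair becomes one row: 3 × 4 = 12 rows.
For example, (TR8, Q1) → return_pct=51.8.

fund  period  return_pct
TR8   Q1      51.8      
TR8   Q2      66.9      
TR8   Q3      59.6      
TR8   Q4      -15       
UQ1   Q1      25        
UQ1   Q2      83.6      
UQ1   Q3      62        
UQ1   Q4      52.5      
SD4   Q1      71.8      
SD4   Q2      85.8      
SD4   Q3      13        
SD4   Q4      60.5      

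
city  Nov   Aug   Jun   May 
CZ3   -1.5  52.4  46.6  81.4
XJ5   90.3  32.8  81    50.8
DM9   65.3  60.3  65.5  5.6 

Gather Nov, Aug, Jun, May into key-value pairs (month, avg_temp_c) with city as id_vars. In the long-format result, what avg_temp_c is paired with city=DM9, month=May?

Unpivoting turns each (city, wide-column) pair into one long row.
The wide cell at row DM9, column May holds 5.6, so the long row (DM9, May) has avg_temp_c=5.6.

5.6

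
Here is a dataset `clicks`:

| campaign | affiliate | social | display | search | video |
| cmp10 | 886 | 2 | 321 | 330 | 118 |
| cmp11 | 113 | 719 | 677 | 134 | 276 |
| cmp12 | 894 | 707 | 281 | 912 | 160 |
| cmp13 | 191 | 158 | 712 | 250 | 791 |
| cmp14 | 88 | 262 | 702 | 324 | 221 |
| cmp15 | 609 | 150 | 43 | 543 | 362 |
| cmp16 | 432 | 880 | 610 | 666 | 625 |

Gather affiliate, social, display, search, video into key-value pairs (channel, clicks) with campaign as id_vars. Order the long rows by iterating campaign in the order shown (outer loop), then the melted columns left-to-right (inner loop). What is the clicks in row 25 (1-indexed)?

221

35 rows total (7 × 5). Row 25: index ⌊(25-1)/5⌋ = 4 into campaign → cmp14; (25-1) mod 5 = 4 into the melted columns → video.
So row 25 is (cmp14, video, 221); clicks = 221.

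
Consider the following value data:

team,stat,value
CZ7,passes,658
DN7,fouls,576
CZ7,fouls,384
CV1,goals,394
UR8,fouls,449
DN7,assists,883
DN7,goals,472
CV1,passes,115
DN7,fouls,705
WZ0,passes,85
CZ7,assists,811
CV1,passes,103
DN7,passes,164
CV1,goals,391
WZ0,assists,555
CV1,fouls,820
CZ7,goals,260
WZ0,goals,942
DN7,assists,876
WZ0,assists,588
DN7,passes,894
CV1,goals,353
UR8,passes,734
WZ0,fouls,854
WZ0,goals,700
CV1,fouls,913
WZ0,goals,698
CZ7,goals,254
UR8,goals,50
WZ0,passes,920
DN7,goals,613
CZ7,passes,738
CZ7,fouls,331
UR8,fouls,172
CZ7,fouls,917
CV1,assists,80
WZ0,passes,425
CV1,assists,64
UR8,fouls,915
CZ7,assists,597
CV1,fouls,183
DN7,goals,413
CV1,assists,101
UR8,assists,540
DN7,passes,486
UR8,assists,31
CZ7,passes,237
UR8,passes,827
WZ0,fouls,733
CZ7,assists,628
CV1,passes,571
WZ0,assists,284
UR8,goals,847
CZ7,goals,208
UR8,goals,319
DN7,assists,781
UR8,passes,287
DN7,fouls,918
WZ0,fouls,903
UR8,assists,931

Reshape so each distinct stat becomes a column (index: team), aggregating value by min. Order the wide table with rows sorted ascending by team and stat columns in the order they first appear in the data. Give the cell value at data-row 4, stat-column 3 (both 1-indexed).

With rows sorted ascending by team, row 4 is team=UR8. stat columns in first-appearance order: passes, fouls, goals, assists; column 3 is goals.
Long rows with team=UR8, stat=goals: min(50, 847, 319) = 50.

50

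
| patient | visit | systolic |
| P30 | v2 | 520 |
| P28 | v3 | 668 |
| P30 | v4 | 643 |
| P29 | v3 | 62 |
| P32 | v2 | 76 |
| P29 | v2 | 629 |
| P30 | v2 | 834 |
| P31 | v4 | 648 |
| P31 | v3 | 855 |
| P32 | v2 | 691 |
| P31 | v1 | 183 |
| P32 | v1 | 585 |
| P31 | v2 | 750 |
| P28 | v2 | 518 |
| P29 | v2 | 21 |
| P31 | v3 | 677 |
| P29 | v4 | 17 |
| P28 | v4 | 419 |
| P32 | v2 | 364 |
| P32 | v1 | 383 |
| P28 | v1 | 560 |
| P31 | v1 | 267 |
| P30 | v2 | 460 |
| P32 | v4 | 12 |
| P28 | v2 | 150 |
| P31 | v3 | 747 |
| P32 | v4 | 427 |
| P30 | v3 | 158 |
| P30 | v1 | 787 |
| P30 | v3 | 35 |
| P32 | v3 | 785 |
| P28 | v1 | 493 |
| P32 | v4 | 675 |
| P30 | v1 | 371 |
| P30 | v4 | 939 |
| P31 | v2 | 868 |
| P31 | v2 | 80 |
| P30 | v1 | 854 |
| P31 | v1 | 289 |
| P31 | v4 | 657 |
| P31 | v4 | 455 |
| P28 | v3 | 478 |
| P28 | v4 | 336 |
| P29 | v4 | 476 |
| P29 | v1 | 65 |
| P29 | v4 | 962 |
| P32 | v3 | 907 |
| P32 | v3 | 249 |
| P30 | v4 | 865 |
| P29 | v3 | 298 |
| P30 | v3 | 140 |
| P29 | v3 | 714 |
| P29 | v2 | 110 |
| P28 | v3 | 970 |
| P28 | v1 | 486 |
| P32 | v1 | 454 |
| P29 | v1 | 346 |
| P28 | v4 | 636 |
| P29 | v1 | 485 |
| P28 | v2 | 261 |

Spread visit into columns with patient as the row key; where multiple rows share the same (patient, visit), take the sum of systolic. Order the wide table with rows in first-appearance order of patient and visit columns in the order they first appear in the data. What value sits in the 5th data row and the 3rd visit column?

With rows in first-appearance order of patient, row 5 is patient=P31. visit columns in first-appearance order: v2, v3, v4, v1; column 3 is v4.
Long rows with patient=P31, visit=v4: 648 + 657 + 455 = 1760.

1760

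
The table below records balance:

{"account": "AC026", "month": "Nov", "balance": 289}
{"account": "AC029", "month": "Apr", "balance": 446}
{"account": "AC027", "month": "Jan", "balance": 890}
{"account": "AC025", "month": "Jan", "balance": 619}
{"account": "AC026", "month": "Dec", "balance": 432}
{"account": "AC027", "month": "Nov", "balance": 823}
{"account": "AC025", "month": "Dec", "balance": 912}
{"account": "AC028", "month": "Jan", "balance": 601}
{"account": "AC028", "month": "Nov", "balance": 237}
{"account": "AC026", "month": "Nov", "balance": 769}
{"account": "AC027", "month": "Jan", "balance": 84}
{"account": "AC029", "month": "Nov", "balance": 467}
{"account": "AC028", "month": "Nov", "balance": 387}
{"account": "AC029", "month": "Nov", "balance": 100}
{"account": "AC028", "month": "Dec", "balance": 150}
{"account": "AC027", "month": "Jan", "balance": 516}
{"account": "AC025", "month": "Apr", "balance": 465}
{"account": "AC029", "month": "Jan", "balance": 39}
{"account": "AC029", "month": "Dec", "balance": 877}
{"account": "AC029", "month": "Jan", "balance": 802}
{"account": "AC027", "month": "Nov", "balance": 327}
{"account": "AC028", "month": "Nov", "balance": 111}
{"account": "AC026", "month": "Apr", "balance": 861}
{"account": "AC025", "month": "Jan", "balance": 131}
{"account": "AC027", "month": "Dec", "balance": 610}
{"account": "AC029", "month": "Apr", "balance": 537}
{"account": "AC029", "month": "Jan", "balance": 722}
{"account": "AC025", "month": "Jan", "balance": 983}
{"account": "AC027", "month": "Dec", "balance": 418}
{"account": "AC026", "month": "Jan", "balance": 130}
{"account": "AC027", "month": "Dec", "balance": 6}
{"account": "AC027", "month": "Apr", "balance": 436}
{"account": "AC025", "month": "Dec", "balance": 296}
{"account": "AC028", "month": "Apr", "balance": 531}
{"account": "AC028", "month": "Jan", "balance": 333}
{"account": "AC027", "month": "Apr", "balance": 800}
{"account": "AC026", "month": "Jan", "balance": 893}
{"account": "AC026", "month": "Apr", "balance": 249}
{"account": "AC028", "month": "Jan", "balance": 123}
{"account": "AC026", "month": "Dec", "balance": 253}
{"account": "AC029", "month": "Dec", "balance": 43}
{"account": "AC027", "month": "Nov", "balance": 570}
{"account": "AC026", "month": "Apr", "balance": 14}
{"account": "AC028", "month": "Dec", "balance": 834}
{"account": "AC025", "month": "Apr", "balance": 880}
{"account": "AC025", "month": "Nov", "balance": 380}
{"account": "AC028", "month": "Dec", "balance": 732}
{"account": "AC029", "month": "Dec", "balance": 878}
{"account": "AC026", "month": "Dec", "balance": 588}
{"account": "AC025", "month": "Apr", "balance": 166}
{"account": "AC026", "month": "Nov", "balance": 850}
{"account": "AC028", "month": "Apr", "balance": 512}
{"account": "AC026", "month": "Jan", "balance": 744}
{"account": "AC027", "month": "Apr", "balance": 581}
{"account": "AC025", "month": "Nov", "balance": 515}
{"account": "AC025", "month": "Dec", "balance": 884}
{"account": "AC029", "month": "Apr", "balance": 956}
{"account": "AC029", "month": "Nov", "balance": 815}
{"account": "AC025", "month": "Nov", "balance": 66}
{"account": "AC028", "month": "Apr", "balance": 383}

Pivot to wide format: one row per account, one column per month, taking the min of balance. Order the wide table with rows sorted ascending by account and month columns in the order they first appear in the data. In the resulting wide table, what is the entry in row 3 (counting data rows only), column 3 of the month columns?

84

With rows sorted ascending by account, row 3 is account=AC027. month columns in first-appearance order: Nov, Apr, Jan, Dec; column 3 is Jan.
Long rows with account=AC027, month=Jan: min(890, 84, 516) = 84.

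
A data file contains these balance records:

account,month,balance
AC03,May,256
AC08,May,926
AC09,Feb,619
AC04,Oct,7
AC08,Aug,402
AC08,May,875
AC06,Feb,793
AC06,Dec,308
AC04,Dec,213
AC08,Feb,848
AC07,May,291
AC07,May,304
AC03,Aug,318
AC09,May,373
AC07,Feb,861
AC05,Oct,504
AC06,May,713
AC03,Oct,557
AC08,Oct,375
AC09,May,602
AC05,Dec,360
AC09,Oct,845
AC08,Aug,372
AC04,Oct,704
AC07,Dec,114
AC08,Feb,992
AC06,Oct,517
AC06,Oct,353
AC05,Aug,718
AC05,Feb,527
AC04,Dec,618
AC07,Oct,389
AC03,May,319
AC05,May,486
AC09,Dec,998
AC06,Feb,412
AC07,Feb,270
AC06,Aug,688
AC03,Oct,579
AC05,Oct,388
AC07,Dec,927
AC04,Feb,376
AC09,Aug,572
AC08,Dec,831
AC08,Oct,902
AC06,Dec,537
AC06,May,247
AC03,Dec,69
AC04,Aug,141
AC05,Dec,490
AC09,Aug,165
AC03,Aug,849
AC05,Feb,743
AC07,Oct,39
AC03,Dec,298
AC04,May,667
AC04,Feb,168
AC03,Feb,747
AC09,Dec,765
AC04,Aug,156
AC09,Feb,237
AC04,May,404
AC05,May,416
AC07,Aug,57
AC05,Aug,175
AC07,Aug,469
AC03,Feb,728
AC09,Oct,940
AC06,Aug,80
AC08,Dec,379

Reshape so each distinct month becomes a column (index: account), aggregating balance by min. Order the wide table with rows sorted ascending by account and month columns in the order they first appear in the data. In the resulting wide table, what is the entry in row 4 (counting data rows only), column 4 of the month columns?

With rows sorted ascending by account, row 4 is account=AC06. month columns in first-appearance order: May, Feb, Oct, Aug, Dec; column 4 is Aug.
Long rows with account=AC06, month=Aug: min(688, 80) = 80.

80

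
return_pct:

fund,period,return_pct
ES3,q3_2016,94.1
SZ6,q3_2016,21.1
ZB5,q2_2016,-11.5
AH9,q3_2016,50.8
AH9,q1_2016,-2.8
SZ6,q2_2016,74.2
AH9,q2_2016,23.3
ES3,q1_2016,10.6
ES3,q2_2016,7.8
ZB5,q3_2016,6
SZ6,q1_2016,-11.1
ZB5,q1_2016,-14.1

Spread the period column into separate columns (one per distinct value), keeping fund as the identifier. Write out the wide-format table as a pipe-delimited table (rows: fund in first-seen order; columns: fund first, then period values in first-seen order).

Columns: fund plus the 3 distinct period values (q3_2016, q2_2016, q1_2016).
For example, row ES3 column q3_2016 takes return_pct=94.1 from the long row (ES3, q3_2016).

| fund | q3_2016 | q2_2016 | q1_2016 |
| ES3 | 94.1 | 7.8 | 10.6 |
| SZ6 | 21.1 | 74.2 | -11.1 |
| ZB5 | 6 | -11.5 | -14.1 |
| AH9 | 50.8 | 23.3 | -2.8 |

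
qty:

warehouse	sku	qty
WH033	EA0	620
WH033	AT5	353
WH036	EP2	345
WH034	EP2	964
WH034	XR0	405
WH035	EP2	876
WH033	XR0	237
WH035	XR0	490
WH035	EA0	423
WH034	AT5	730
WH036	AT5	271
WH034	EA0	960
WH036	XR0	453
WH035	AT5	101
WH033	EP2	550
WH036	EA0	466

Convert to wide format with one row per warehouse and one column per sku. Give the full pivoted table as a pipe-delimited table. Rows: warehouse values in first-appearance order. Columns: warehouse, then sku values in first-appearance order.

Columns: warehouse plus the 4 distinct sku values (EA0, AT5, EP2, XR0).
For example, row WH033 column EA0 takes qty=620 from the long row (WH033, EA0).

| warehouse | EA0 | AT5 | EP2 | XR0 |
| WH033 | 620 | 353 | 550 | 237 |
| WH036 | 466 | 271 | 345 | 453 |
| WH034 | 960 | 730 | 964 | 405 |
| WH035 | 423 | 101 | 876 | 490 |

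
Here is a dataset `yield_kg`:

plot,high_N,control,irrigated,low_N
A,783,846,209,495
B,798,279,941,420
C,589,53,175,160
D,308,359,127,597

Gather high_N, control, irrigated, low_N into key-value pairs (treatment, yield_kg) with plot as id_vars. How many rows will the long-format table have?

4 plot values × 4 melted columns = 16 rows.

16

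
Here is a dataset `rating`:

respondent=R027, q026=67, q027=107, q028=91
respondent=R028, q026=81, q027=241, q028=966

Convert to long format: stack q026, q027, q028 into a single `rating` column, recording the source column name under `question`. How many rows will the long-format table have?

2 respondent values × 3 melted columns = 6 rows.

6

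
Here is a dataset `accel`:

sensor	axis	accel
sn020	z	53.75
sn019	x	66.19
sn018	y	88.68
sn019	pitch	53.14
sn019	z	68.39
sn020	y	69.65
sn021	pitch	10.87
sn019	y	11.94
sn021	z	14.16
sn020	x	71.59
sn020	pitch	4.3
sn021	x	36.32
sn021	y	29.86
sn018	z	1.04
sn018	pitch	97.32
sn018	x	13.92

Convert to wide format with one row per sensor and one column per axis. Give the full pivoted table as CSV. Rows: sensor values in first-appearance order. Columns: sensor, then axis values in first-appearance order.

Columns: sensor plus the 4 distinct axis values (z, x, y, pitch).
For example, row sn020 column z takes accel=53.75 from the long row (sn020, z).

sensor,z,x,y,pitch
sn020,53.75,71.59,69.65,4.3
sn019,68.39,66.19,11.94,53.14
sn018,1.04,13.92,88.68,97.32
sn021,14.16,36.32,29.86,10.87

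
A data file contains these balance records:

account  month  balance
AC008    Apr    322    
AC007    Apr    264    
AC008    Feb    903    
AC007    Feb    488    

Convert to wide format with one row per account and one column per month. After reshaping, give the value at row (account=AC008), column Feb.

Wide layout: rows indexed by account, columns are the 2 distinct month values (Apr, Feb).
Cell (account=AC008, month=Feb) draws from the long row where account=AC008 and month=Feb, which has balance=903.

903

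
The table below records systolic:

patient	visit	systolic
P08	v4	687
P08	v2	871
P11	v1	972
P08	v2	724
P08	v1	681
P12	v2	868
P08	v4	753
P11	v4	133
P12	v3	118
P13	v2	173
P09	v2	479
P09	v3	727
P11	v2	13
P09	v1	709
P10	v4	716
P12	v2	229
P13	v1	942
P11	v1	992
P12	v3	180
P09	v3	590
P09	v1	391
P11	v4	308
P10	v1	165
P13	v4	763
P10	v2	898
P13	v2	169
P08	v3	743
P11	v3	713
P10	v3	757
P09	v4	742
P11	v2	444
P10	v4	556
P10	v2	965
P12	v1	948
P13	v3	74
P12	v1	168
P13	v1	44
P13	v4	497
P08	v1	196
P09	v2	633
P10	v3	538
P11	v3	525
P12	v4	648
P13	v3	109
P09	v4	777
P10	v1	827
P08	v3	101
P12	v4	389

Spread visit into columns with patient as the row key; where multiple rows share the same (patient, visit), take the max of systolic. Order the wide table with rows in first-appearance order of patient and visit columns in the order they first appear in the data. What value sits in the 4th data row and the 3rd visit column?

With rows in first-appearance order of patient, row 4 is patient=P13. visit columns in first-appearance order: v4, v2, v1, v3; column 3 is v1.
Long rows with patient=P13, visit=v1: max(942, 44) = 942.

942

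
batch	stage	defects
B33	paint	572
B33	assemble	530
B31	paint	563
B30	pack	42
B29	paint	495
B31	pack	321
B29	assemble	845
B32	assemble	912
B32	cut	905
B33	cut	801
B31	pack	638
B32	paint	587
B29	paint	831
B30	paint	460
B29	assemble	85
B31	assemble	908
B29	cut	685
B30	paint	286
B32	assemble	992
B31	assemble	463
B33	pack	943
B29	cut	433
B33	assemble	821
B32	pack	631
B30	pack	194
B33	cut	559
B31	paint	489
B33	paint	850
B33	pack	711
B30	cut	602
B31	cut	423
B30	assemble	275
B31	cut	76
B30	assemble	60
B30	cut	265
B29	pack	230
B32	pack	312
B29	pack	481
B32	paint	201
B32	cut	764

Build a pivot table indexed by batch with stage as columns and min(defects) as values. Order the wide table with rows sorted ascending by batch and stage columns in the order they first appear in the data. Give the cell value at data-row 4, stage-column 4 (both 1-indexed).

With rows sorted ascending by batch, row 4 is batch=B32. stage columns in first-appearance order: paint, assemble, pack, cut; column 4 is cut.
Long rows with batch=B32, stage=cut: min(905, 764) = 764.

764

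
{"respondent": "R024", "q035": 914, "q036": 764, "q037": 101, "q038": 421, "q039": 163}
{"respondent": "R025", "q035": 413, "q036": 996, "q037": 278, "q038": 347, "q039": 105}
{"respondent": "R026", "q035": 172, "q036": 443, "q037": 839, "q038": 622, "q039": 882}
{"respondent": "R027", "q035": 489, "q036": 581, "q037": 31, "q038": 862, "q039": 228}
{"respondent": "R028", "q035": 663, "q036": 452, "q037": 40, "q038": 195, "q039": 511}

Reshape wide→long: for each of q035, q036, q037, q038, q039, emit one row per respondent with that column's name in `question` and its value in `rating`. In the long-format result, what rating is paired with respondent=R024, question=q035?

914

Unpivoting turns each (respondent, wide-column) pair into one long row.
The wide cell at row R024, column q035 holds 914, so the long row (R024, q035) has rating=914.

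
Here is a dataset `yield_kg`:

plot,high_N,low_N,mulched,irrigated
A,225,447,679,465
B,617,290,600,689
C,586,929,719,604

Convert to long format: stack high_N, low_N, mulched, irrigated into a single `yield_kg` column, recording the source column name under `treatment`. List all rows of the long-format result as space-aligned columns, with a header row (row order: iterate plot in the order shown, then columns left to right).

Each (plot, column) pair becomes one row: 3 × 4 = 12 rows.
For example, (A, high_N) → yield_kg=225.

plot  treatment  yield_kg
A     high_N     225     
A     low_N      447     
A     mulched    679     
A     irrigated  465     
B     high_N     617     
B     low_N      290     
B     mulched    600     
B     irrigated  689     
C     high_N     586     
C     low_N      929     
C     mulched    719     
C     irrigated  604     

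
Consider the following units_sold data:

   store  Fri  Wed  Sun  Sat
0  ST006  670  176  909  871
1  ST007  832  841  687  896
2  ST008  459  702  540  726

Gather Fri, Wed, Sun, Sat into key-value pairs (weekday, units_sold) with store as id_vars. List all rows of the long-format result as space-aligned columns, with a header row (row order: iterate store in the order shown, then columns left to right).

store  weekday  units_sold
ST006  Fri      670       
ST006  Wed      176       
ST006  Sun      909       
ST006  Sat      871       
ST007  Fri      832       
ST007  Wed      841       
ST007  Sun      687       
ST007  Sat      896       
ST008  Fri      459       
ST008  Wed      702       
ST008  Sun      540       
ST008  Sat      726       

Each (store, column) pair becomes one row: 3 × 4 = 12 rows.
For example, (ST006, Fri) → units_sold=670.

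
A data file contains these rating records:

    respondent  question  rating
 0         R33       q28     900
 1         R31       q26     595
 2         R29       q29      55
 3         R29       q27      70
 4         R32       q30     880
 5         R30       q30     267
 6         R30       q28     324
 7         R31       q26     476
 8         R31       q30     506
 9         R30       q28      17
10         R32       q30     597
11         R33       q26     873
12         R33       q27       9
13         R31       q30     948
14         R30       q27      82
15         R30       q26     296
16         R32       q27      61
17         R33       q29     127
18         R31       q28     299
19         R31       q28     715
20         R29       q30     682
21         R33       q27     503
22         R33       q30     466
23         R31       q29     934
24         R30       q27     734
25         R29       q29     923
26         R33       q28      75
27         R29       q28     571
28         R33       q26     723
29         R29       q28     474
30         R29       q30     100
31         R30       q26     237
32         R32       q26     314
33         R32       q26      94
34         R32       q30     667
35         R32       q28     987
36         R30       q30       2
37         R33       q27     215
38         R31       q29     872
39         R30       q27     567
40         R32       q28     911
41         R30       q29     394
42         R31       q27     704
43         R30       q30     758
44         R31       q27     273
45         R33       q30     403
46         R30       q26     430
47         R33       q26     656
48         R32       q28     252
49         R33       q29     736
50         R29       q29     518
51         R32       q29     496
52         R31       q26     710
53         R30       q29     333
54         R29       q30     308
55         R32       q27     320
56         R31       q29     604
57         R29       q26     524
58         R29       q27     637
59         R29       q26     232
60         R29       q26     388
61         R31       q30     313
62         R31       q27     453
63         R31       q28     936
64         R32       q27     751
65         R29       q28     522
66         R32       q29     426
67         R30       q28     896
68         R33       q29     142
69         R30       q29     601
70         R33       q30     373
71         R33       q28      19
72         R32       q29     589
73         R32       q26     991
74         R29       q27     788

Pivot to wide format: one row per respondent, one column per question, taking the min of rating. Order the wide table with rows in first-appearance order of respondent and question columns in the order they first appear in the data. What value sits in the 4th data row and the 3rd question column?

426

With rows in first-appearance order of respondent, row 4 is respondent=R32. question columns in first-appearance order: q28, q26, q29, q27, q30; column 3 is q29.
Long rows with respondent=R32, question=q29: min(496, 426, 589) = 426.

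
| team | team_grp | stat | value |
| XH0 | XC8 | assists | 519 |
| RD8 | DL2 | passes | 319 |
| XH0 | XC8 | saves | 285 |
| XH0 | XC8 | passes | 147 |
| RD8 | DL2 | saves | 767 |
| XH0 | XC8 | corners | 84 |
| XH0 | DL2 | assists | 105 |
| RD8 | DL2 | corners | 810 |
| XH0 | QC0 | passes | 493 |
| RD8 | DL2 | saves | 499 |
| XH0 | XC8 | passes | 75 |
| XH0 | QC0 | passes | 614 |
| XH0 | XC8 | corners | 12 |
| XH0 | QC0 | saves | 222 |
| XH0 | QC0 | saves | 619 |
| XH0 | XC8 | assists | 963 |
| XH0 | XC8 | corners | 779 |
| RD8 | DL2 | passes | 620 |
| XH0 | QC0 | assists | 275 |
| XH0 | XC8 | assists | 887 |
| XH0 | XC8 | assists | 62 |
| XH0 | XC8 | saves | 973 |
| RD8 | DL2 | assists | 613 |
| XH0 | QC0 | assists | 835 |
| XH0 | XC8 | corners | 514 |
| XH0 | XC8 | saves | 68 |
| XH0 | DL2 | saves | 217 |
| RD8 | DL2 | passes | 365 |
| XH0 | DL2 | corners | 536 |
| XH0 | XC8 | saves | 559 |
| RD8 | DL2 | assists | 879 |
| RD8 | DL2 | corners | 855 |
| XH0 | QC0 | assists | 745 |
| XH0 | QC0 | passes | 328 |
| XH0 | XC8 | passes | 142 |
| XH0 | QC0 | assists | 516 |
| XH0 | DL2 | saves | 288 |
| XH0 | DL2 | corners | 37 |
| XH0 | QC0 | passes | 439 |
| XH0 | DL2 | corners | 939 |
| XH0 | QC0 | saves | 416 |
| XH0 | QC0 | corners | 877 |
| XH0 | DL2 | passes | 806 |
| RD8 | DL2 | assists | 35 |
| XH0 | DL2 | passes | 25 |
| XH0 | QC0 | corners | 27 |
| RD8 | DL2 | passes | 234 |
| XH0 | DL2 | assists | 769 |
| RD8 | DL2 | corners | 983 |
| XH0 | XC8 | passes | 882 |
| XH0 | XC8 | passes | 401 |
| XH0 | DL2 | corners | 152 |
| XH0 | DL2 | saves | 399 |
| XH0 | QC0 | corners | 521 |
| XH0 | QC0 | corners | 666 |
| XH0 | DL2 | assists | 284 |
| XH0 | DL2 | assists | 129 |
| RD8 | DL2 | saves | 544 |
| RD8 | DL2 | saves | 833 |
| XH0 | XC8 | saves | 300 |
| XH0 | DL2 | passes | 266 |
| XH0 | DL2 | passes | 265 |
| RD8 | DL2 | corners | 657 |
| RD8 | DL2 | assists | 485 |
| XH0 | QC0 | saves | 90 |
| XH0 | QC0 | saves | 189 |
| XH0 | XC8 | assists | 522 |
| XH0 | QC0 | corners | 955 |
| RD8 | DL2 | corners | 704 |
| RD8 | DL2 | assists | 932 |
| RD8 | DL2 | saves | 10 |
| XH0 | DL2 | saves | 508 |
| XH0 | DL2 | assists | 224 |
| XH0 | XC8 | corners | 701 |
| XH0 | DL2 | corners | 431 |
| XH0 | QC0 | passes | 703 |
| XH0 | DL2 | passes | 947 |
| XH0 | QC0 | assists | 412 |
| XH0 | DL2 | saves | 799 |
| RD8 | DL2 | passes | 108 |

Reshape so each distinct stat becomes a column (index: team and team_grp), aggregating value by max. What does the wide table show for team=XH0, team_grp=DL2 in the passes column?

947

Rows with team=XH0, team_grp=DL2 and stat=passes: value values are 806, 25, 266, 265, 947.
max(806, 25, 266, 265, 947) = 947.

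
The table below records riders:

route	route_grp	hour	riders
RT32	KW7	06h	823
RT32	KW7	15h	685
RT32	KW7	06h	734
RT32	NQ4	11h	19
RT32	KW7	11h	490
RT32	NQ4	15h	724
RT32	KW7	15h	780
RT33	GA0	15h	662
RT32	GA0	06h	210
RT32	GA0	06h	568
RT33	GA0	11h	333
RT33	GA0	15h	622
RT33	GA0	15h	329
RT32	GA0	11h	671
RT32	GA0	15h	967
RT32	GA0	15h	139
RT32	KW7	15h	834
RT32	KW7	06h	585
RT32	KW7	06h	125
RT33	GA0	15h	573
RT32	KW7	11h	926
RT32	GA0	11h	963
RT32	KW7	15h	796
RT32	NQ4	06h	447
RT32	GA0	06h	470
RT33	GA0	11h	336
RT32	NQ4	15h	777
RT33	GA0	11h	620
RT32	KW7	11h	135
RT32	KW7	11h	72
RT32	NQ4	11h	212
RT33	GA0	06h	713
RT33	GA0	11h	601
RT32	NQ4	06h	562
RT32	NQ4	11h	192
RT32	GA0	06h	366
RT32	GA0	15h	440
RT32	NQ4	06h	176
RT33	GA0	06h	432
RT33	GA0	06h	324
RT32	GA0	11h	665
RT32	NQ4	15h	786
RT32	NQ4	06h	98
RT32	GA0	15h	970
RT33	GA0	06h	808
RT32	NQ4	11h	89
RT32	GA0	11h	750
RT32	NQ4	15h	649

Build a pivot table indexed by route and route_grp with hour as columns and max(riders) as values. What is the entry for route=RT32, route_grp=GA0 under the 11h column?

Rows with route=RT32, route_grp=GA0 and hour=11h: riders values are 671, 963, 665, 750.
max(671, 963, 665, 750) = 963.

963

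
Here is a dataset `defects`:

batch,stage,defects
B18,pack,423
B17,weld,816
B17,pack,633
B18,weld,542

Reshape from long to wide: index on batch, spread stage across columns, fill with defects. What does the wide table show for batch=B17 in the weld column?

Wide layout: rows indexed by batch, columns are the 2 distinct stage values (pack, weld).
Cell (batch=B17, stage=weld) draws from the long row where batch=B17 and stage=weld, which has defects=816.

816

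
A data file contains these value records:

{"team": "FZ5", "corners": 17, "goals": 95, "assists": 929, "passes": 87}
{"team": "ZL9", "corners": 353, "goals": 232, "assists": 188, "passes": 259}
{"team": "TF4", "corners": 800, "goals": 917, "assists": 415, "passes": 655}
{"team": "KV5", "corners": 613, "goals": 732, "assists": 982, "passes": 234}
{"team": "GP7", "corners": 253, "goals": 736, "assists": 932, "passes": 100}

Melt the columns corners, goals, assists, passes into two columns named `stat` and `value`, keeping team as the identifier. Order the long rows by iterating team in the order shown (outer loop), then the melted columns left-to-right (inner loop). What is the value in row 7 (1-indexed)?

20 rows total (5 × 4). Row 7: index ⌊(7-1)/4⌋ = 1 into team → ZL9; (7-1) mod 4 = 2 into the melted columns → assists.
So row 7 is (ZL9, assists, 188); value = 188.

188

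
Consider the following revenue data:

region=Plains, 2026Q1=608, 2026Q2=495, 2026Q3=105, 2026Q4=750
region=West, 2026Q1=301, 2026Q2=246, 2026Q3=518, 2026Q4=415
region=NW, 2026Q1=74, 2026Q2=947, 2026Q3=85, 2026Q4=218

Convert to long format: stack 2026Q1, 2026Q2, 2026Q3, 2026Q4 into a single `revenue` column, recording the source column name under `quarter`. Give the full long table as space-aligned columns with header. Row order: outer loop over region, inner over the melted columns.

region  quarter  revenue
Plains  2026Q1   608    
Plains  2026Q2   495    
Plains  2026Q3   105    
Plains  2026Q4   750    
West    2026Q1   301    
West    2026Q2   246    
West    2026Q3   518    
West    2026Q4   415    
NW      2026Q1   74     
NW      2026Q2   947    
NW      2026Q3   85     
NW      2026Q4   218    

Each (region, column) pair becomes one row: 3 × 4 = 12 rows.
For example, (Plains, 2026Q1) → revenue=608.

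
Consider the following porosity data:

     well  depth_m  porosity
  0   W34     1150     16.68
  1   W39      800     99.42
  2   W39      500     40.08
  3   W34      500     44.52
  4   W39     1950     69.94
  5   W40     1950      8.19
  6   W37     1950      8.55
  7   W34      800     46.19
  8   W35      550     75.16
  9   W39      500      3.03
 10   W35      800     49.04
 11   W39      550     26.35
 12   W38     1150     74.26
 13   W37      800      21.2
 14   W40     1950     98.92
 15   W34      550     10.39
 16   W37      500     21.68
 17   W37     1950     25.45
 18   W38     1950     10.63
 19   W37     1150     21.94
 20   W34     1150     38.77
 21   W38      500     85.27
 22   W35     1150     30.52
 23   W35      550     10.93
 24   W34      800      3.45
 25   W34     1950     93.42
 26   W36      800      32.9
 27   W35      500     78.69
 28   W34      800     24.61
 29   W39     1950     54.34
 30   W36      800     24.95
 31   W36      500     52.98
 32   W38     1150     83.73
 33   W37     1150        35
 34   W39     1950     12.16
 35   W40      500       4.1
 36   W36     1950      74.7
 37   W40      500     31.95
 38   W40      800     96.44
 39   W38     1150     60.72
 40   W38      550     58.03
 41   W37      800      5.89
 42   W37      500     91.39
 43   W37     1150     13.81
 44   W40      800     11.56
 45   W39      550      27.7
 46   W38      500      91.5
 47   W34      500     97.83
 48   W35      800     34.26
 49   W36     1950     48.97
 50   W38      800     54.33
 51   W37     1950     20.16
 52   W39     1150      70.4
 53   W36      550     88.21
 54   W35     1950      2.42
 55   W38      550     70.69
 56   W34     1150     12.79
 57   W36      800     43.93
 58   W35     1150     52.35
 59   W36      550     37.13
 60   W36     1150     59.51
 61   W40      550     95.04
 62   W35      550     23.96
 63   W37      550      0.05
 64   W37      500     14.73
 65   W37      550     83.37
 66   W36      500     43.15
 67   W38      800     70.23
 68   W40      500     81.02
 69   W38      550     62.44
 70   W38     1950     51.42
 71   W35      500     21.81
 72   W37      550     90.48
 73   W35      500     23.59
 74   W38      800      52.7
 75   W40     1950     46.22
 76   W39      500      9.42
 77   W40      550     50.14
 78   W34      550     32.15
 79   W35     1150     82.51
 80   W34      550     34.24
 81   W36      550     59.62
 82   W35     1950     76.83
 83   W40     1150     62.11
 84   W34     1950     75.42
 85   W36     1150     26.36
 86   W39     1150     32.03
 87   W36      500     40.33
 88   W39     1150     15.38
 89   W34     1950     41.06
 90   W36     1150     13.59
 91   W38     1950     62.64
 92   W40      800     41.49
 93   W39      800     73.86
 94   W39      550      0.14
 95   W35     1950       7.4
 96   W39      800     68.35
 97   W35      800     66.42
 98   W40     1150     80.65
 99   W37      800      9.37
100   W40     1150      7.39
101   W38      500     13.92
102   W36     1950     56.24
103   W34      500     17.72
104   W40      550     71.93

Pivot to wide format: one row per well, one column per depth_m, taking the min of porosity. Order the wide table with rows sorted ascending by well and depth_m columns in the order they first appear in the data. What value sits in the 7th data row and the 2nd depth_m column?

11.56

With rows sorted ascending by well, row 7 is well=W40. depth_m columns in first-appearance order: 1150, 800, 500, 1950, 550; column 2 is 800.
Long rows with well=W40, depth_m=800: min(96.44, 11.56, 41.49) = 11.56.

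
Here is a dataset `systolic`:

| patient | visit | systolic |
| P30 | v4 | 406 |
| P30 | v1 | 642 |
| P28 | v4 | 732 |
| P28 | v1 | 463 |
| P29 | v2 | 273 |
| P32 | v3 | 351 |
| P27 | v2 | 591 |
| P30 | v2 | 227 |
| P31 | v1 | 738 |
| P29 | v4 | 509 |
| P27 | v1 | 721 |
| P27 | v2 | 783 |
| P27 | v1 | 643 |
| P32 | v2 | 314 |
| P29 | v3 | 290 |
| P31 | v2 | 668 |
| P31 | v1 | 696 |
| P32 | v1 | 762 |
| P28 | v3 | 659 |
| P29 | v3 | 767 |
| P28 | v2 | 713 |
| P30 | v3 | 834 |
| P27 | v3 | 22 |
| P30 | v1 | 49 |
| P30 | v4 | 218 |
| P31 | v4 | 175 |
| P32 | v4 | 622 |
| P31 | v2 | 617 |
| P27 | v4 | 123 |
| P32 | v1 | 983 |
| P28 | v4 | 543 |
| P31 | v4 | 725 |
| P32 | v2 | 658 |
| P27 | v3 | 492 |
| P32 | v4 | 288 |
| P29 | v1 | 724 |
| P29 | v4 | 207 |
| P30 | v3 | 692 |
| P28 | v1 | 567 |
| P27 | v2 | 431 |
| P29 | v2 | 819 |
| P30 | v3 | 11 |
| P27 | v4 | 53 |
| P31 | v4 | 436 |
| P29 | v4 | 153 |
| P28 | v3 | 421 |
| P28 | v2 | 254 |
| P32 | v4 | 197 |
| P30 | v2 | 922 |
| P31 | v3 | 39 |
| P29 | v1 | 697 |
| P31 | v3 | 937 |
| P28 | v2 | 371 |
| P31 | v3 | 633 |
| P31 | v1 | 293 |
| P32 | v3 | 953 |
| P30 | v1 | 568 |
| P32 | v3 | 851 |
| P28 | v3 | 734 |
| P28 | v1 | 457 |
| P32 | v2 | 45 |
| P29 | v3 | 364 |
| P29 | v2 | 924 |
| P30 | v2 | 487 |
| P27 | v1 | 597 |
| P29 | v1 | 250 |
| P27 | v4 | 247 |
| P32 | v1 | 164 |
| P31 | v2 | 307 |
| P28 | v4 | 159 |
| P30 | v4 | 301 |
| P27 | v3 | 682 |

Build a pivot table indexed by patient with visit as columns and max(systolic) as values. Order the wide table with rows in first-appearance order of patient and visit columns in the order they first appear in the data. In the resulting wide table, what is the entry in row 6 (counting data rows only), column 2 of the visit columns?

With rows in first-appearance order of patient, row 6 is patient=P31. visit columns in first-appearance order: v4, v1, v2, v3; column 2 is v1.
Long rows with patient=P31, visit=v1: max(738, 696, 293) = 738.

738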